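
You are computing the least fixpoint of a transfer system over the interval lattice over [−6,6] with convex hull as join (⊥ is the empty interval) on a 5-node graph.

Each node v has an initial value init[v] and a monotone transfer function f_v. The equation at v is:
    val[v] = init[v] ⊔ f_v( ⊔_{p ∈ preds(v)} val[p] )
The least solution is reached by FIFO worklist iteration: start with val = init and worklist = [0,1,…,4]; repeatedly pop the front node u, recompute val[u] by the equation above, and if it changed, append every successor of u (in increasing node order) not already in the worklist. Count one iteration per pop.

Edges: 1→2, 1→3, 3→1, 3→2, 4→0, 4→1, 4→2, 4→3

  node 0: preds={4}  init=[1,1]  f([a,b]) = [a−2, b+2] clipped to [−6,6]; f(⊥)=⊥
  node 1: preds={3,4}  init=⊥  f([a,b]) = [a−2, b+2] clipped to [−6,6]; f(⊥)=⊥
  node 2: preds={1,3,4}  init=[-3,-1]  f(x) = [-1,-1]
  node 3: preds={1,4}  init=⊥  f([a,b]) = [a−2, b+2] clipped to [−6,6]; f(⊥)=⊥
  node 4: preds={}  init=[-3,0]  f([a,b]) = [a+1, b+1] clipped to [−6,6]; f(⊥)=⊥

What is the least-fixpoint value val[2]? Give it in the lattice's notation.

Trace (10 dequeues):
  [1] u=0 | in [-3,0] | out [-5,2] | prev [1,1] | push {}
  [2] u=1 | in [-3,0] | out [-5,2] | prev ⊥ | push {}
  [3] u=2 | in [-5,2] | out [-3,-1] | ==
  [4] u=3 | in [-5,2] | out [-6,4] | prev ⊥ | push {1,2}
  [5] u=4 | in ⊥ | out [-3,0] | ==
  [6] u=1 | in [-6,4] | out [-6,6] | prev [-5,2] | push {3}
  [7] u=2 | in [-6,6] | out [-3,-1] | ==
  [8] u=3 | in [-6,6] | out [-6,6] | prev [-6,4] | push {1,2}
  [9] u=1 | in [-6,6] | out [-6,6] | ==
  [10] u=2 | in [-6,6] | out [-3,-1] | ==

Converged values:
  [0] [-5,2]
  [1] [-6,6]
  [2] [-3,-1]
  [3] [-6,6]
  [4] [-3,0]

[-3,-1]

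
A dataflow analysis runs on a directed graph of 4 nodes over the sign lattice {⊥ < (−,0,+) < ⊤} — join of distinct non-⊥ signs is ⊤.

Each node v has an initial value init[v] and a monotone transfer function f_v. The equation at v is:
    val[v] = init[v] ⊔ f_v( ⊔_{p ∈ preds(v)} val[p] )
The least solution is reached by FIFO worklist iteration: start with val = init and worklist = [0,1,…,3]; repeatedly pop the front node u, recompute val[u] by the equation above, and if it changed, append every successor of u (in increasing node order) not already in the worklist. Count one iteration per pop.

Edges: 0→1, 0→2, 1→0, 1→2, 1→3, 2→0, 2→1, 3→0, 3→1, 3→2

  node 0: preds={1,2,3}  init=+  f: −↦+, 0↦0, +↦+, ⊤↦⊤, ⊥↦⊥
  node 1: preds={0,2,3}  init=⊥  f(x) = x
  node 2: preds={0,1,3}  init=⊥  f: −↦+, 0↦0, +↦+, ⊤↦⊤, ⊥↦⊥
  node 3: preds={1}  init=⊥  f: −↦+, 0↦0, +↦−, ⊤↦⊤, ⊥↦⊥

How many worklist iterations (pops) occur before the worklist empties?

12

Trace (12 dequeues):
  [1] u=0 | in ⊥ | out + | ==
  [2] u=1 | in + | out + | prev ⊥ | push {0}
  [3] u=2 | in + | out + | prev ⊥ | push {1}
  [4] u=3 | in + | out − | prev ⊥ | push {2}
  [5] u=0 | in ⊤ | out ⊤ | prev + | push {}
  [6] u=1 | in ⊤ | out ⊤ | prev + | push {0,3}
  [7] u=2 | in ⊤ | out ⊤ | prev + | push {1}
  [8] u=0 | in ⊤ | out ⊤ | ==
  [9] u=3 | in ⊤ | out ⊤ | prev − | push {0,2}
  [10] u=1 | in ⊤ | out ⊤ | ==
  [11] u=0 | in ⊤ | out ⊤ | ==
  [12] u=2 | in ⊤ | out ⊤ | ==

Converged values:
  [0] ⊤
  [1] ⊤
  [2] ⊤
  [3] ⊤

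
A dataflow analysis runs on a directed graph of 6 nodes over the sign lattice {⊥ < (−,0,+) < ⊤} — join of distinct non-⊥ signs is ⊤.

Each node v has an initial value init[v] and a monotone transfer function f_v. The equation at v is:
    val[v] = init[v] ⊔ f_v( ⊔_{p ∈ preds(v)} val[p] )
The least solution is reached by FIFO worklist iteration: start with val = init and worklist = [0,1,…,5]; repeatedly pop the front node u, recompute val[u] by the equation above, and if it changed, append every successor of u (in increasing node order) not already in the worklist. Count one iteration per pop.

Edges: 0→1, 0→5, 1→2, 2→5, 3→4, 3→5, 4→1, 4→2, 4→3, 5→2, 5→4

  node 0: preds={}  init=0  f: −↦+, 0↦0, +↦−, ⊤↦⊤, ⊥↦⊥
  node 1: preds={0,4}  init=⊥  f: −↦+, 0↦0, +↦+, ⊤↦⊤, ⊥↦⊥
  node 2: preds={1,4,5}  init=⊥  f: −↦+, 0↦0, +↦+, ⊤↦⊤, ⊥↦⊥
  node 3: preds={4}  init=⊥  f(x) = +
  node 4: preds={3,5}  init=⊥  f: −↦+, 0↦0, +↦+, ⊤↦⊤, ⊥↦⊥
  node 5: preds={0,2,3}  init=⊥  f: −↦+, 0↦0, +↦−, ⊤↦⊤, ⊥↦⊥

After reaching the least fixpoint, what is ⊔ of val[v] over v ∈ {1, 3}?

Worklist (14 pops):
  #1 pop 0: in=⊥ → 0 (no change)
  #2 pop 1: in=0 → 0 (was ⊥); enqueue []
  #3 pop 2: in=0 → 0 (was ⊥); enqueue []
  #4 pop 3: in=⊥ → + (was ⊥); enqueue []
  #5 pop 4: in=+ → + (was ⊥); enqueue [1,2,3]
  #6 pop 5: in=⊤ → ⊤ (was ⊥); enqueue [4]
  #7 pop 1: in=⊤ → ⊤ (was 0); enqueue []
  #8 pop 2: in=⊤ → ⊤ (was 0); enqueue [5]
  #9 pop 3: in=+ → + (no change)
  #10 pop 4: in=⊤ → ⊤ (was +); enqueue [1,2,3]
  #11 pop 5: in=⊤ → ⊤ (no change)
  #12 pop 1: in=⊤ → ⊤ (no change)
  #13 pop 2: in=⊤ → ⊤ (no change)
  #14 pop 3: in=⊤ → + (no change)

Fixpoint:
  val[0] = 0
  val[1] = ⊤
  val[2] = ⊤
  val[3] = +
  val[4] = ⊤
  val[5] = ⊤

⊤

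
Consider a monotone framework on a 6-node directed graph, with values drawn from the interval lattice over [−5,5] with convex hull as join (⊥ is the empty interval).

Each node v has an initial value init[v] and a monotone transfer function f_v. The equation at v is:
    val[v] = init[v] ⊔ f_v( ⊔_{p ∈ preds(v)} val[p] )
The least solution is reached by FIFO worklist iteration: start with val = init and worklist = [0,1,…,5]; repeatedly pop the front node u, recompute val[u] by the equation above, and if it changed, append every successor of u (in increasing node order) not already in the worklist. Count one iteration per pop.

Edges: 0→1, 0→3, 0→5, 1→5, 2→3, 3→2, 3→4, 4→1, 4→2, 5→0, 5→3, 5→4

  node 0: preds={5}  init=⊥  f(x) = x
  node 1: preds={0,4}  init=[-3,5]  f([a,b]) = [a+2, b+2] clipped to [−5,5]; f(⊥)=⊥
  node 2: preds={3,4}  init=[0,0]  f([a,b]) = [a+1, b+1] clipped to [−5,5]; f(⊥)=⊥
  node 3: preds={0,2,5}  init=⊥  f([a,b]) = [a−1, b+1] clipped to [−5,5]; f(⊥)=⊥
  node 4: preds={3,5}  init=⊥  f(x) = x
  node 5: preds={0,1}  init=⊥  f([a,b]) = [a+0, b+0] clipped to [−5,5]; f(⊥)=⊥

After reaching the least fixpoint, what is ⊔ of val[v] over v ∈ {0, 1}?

Trace (15 dequeues):
  [1] u=0 | in ⊥ | out ⊥ | ==
  [2] u=1 | in ⊥ | out [-3,5] | ==
  [3] u=2 | in ⊥ | out [0,0] | ==
  [4] u=3 | in [0,0] | out [-1,1] | prev ⊥ | push {2}
  [5] u=4 | in [-1,1] | out [-1,1] | prev ⊥ | push {1}
  [6] u=5 | in [-3,5] | out [-3,5] | prev ⊥ | push {0,3,4}
  [7] u=2 | in [-1,1] | out [0,2] | prev [0,0] | push {}
  [8] u=1 | in [-1,1] | out [-3,5] | ==
  [9] u=0 | in [-3,5] | out [-3,5] | prev ⊥ | push {1,5}
  [10] u=3 | in [-3,5] | out [-4,5] | prev [-1,1] | push {2}
  [11] u=4 | in [-4,5] | out [-4,5] | prev [-1,1] | push {}
  [12] u=1 | in [-4,5] | out [-3,5] | ==
  [13] u=5 | in [-3,5] | out [-3,5] | ==
  [14] u=2 | in [-4,5] | out [-3,5] | prev [0,2] | push {3}
  [15] u=3 | in [-3,5] | out [-4,5] | ==

Converged values:
  [0] [-3,5]
  [1] [-3,5]
  [2] [-3,5]
  [3] [-4,5]
  [4] [-4,5]
  [5] [-3,5]

[-3,5]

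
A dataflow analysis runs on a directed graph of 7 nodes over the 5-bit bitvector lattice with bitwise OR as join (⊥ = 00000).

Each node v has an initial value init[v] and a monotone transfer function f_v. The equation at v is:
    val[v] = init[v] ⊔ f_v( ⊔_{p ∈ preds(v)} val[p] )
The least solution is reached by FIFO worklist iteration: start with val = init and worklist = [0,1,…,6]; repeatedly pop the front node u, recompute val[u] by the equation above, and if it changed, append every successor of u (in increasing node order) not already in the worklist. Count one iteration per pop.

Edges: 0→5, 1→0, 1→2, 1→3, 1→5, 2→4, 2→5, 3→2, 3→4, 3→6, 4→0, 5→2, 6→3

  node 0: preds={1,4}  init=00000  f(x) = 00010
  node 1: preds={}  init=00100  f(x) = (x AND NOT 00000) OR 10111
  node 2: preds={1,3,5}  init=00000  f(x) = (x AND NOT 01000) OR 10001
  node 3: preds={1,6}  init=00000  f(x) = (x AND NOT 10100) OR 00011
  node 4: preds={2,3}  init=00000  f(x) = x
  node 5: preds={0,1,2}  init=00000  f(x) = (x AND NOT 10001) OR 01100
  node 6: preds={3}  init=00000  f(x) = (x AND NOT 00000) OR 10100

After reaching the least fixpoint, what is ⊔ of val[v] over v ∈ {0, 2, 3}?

Trace (10 dequeues):
  [1] u=0 | in 00100 | out 00010 | prev 00000 | push {}
  [2] u=1 | in 00000 | out 10111 | prev 00100 | push {0}
  [3] u=2 | in 10111 | out 10111 | prev 00000 | push {}
  [4] u=3 | in 10111 | out 00011 | prev 00000 | push {2}
  [5] u=4 | in 10111 | out 10111 | prev 00000 | push {}
  [6] u=5 | in 10111 | out 01110 | prev 00000 | push {}
  [7] u=6 | in 00011 | out 10111 | prev 00000 | push {3}
  [8] u=0 | in 10111 | out 00010 | ==
  [9] u=2 | in 11111 | out 10111 | ==
  [10] u=3 | in 10111 | out 00011 | ==

Converged values:
  [0] 00010
  [1] 10111
  [2] 10111
  [3] 00011
  [4] 10111
  [5] 01110
  [6] 10111

10111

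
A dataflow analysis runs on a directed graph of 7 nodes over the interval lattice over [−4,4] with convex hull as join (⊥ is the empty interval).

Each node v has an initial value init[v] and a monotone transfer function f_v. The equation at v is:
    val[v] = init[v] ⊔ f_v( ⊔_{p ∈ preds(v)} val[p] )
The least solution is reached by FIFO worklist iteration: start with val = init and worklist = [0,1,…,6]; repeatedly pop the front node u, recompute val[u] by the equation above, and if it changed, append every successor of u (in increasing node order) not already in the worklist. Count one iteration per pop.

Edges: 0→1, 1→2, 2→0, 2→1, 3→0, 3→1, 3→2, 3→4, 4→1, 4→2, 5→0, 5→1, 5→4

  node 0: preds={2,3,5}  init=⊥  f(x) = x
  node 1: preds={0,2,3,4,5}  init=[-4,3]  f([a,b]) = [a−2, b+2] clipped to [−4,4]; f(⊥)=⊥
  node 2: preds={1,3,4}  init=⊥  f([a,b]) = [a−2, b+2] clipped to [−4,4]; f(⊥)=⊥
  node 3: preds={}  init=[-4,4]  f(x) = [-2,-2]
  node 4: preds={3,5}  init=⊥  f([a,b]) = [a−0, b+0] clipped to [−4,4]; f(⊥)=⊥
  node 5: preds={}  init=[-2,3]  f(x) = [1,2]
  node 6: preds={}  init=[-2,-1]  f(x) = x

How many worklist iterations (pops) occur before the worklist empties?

10

Trace (10 dequeues):
  [1] u=0 | in [-4,4] | out [-4,4] | prev ⊥ | push {}
  [2] u=1 | in [-4,4] | out [-4,4] | prev [-4,3] | push {}
  [3] u=2 | in [-4,4] | out [-4,4] | prev ⊥ | push {0,1}
  [4] u=3 | in ⊥ | out [-4,4] | ==
  [5] u=4 | in [-4,4] | out [-4,4] | prev ⊥ | push {2}
  [6] u=5 | in ⊥ | out [-2,3] | ==
  [7] u=6 | in ⊥ | out [-2,-1] | ==
  [8] u=0 | in [-4,4] | out [-4,4] | ==
  [9] u=1 | in [-4,4] | out [-4,4] | ==
  [10] u=2 | in [-4,4] | out [-4,4] | ==

Converged values:
  [0] [-4,4]
  [1] [-4,4]
  [2] [-4,4]
  [3] [-4,4]
  [4] [-4,4]
  [5] [-2,3]
  [6] [-2,-1]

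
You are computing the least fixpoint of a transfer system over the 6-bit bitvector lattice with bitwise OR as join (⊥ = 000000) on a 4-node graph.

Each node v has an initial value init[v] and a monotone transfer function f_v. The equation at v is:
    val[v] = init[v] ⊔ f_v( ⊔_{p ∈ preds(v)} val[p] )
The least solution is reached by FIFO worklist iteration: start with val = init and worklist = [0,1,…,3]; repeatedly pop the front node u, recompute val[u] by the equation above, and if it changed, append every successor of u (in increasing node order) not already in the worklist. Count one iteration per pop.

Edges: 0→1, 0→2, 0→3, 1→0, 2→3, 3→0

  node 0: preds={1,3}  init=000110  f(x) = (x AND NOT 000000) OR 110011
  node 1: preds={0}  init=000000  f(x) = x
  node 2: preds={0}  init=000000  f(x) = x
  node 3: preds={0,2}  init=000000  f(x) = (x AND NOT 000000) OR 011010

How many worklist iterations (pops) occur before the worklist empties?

Trace (9 dequeues):
  [1] u=0 | in 000000 | out 110111 | prev 000110 | push {}
  [2] u=1 | in 110111 | out 110111 | prev 000000 | push {0}
  [3] u=2 | in 110111 | out 110111 | prev 000000 | push {}
  [4] u=3 | in 110111 | out 111111 | prev 000000 | push {}
  [5] u=0 | in 111111 | out 111111 | prev 110111 | push {1,2,3}
  [6] u=1 | in 111111 | out 111111 | prev 110111 | push {0}
  [7] u=2 | in 111111 | out 111111 | prev 110111 | push {}
  [8] u=3 | in 111111 | out 111111 | ==
  [9] u=0 | in 111111 | out 111111 | ==

Converged values:
  [0] 111111
  [1] 111111
  [2] 111111
  [3] 111111

9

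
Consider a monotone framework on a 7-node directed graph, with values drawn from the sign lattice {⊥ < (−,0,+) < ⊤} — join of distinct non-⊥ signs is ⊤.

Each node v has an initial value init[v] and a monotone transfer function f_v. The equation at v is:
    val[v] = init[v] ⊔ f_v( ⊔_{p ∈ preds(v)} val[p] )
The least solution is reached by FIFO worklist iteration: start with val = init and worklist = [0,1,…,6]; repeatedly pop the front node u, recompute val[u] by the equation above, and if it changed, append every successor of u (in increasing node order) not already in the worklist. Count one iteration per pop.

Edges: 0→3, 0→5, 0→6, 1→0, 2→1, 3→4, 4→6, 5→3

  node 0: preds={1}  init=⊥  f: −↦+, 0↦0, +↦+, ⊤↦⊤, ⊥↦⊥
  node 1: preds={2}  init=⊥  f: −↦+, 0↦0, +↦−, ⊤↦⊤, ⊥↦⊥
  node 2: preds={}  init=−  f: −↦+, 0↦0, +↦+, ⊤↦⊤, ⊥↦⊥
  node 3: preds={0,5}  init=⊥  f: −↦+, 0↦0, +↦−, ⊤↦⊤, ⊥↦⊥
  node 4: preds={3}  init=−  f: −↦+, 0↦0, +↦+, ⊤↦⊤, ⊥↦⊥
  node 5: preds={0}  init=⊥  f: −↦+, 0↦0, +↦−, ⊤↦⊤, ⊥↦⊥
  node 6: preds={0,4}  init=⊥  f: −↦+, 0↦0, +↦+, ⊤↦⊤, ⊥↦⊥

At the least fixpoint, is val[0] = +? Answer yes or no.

yes

Iteration log — 15 steps:
  step 1. node 0  ⊔preds=⊥  new=⊥  stable
  step 2. node 1  ⊔preds=−  new=+  old=⊥  +wl: 0
  step 3. node 2  ⊔preds=⊥  new=−  stable
  step 4. node 3  ⊔preds=⊥  new=⊥  stable
  step 5. node 4  ⊔preds=⊥  new=−  stable
  step 6. node 5  ⊔preds=⊥  new=⊥  stable
  step 7. node 6  ⊔preds=−  new=+  old=⊥  +wl: 
  step 8. node 0  ⊔preds=+  new=+  old=⊥  +wl: 3,5,6
  step 9. node 3  ⊔preds=+  new=−  old=⊥  +wl: 4
  step 10. node 5  ⊔preds=+  new=−  old=⊥  +wl: 3
  step 11. node 6  ⊔preds=⊤  new=⊤  old=+  +wl: 
  step 12. node 4  ⊔preds=−  new=⊤  old=−  +wl: 6
  step 13. node 3  ⊔preds=⊤  new=⊤  old=−  +wl: 4
  step 14. node 6  ⊔preds=⊤  new=⊤  stable
  step 15. node 4  ⊔preds=⊤  new=⊤  stable

Least fixpoint reached:
  node 0: +
  node 1: +
  node 2: −
  node 3: ⊤
  node 4: ⊤
  node 5: −
  node 6: ⊤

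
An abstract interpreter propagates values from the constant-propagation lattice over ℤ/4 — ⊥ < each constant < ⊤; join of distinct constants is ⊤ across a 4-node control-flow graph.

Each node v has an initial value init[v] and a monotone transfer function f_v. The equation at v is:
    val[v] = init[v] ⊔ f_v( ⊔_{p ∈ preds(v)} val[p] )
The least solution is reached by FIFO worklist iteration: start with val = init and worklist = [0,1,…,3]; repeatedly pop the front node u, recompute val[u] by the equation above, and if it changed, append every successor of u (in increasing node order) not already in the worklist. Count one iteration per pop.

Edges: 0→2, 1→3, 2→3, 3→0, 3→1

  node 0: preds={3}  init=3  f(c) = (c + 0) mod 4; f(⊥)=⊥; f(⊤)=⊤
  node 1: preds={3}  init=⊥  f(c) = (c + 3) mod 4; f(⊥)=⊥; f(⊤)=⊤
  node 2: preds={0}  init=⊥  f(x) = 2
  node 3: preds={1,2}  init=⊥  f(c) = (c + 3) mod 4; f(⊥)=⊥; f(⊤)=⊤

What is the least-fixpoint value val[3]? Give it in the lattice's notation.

Trace (11 dequeues):
  [1] u=0 | in ⊥ | out 3 | ==
  [2] u=1 | in ⊥ | out ⊥ | ==
  [3] u=2 | in 3 | out 2 | prev ⊥ | push {}
  [4] u=3 | in 2 | out 1 | prev ⊥ | push {0,1}
  [5] u=0 | in 1 | out ⊤ | prev 3 | push {2}
  [6] u=1 | in 1 | out 0 | prev ⊥ | push {3}
  [7] u=2 | in ⊤ | out 2 | ==
  [8] u=3 | in ⊤ | out ⊤ | prev 1 | push {0,1}
  [9] u=0 | in ⊤ | out ⊤ | ==
  [10] u=1 | in ⊤ | out ⊤ | prev 0 | push {3}
  [11] u=3 | in ⊤ | out ⊤ | ==

Converged values:
  [0] ⊤
  [1] ⊤
  [2] 2
  [3] ⊤

⊤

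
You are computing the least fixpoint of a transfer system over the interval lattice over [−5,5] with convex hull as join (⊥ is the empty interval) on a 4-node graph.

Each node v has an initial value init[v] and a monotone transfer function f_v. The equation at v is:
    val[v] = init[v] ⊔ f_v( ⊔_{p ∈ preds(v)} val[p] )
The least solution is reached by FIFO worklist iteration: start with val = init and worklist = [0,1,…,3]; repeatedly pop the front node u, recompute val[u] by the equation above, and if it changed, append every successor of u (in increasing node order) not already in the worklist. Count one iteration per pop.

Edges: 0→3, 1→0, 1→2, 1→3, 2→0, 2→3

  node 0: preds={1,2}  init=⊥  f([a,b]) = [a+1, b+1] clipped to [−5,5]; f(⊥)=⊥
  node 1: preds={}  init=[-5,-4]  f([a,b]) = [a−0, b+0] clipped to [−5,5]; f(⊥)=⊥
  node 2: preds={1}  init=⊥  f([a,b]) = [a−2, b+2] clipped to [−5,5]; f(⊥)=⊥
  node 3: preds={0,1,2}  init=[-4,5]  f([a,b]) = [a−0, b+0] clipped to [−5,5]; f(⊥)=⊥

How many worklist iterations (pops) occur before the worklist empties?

6

Worklist (6 pops):
  #1 pop 0: in=[-5,-4] → [-4,-3] (was ⊥); enqueue []
  #2 pop 1: in=⊥ → [-5,-4] (no change)
  #3 pop 2: in=[-5,-4] → [-5,-2] (was ⊥); enqueue [0]
  #4 pop 3: in=[-5,-2] → [-5,5] (was [-4,5]); enqueue []
  #5 pop 0: in=[-5,-2] → [-4,-1] (was [-4,-3]); enqueue [3]
  #6 pop 3: in=[-5,-1] → [-5,5] (no change)

Fixpoint:
  val[0] = [-4,-1]
  val[1] = [-5,-4]
  val[2] = [-5,-2]
  val[3] = [-5,5]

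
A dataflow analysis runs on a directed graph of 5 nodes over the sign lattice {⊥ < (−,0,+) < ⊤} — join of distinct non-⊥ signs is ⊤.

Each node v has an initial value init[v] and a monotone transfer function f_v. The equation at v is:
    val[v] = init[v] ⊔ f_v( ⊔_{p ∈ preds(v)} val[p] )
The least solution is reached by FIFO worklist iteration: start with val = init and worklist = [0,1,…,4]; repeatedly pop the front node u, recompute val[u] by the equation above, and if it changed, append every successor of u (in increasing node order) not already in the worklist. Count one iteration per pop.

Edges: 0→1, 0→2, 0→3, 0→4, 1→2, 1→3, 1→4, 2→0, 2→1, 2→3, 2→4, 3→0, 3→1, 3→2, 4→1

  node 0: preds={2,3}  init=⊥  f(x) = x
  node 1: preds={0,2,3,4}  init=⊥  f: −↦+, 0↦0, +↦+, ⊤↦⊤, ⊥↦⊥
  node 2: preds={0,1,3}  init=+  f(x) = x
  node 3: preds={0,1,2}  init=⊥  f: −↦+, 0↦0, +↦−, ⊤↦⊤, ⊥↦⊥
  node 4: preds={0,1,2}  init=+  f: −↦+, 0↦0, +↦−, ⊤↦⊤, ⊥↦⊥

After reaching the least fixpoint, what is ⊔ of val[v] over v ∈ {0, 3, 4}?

Worklist (13 pops):
  #1 pop 0: in=+ → + (was ⊥); enqueue []
  #2 pop 1: in=+ → + (was ⊥); enqueue []
  #3 pop 2: in=+ → + (no change)
  #4 pop 3: in=+ → − (was ⊥); enqueue [0,1,2]
  #5 pop 4: in=+ → ⊤ (was +); enqueue []
  #6 pop 0: in=⊤ → ⊤ (was +); enqueue [3,4]
  #7 pop 1: in=⊤ → ⊤ (was +); enqueue []
  #8 pop 2: in=⊤ → ⊤ (was +); enqueue [0,1]
  #9 pop 3: in=⊤ → ⊤ (was −); enqueue [2]
  #10 pop 4: in=⊤ → ⊤ (no change)
  #11 pop 0: in=⊤ → ⊤ (no change)
  #12 pop 1: in=⊤ → ⊤ (no change)
  #13 pop 2: in=⊤ → ⊤ (no change)

Fixpoint:
  val[0] = ⊤
  val[1] = ⊤
  val[2] = ⊤
  val[3] = ⊤
  val[4] = ⊤

⊤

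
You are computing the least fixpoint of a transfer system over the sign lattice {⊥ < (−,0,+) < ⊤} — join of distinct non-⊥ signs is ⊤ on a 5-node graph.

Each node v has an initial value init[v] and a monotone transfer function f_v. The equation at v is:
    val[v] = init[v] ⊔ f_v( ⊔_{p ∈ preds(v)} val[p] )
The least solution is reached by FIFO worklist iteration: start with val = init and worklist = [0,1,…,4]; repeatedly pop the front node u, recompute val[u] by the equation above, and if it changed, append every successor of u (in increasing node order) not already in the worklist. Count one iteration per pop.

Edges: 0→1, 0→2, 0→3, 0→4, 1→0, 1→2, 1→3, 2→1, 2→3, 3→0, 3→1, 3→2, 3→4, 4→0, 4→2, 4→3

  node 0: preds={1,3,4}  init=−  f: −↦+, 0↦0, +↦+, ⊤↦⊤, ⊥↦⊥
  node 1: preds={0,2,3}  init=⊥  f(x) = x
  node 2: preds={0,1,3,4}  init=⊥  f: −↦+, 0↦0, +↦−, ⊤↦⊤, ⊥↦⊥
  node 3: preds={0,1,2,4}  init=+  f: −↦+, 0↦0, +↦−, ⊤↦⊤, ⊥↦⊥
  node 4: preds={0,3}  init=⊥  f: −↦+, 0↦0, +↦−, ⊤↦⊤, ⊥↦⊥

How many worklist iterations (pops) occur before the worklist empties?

9

Iteration log — 9 steps:
  step 1. node 0  ⊔preds=+  new=⊤  old=−  +wl: 
  step 2. node 1  ⊔preds=⊤  new=⊤  old=⊥  +wl: 0
  step 3. node 2  ⊔preds=⊤  new=⊤  old=⊥  +wl: 1
  step 4. node 3  ⊔preds=⊤  new=⊤  old=+  +wl: 2
  step 5. node 4  ⊔preds=⊤  new=⊤  old=⊥  +wl: 3
  step 6. node 0  ⊔preds=⊤  new=⊤  stable
  step 7. node 1  ⊔preds=⊤  new=⊤  stable
  step 8. node 2  ⊔preds=⊤  new=⊤  stable
  step 9. node 3  ⊔preds=⊤  new=⊤  stable

Least fixpoint reached:
  node 0: ⊤
  node 1: ⊤
  node 2: ⊤
  node 3: ⊤
  node 4: ⊤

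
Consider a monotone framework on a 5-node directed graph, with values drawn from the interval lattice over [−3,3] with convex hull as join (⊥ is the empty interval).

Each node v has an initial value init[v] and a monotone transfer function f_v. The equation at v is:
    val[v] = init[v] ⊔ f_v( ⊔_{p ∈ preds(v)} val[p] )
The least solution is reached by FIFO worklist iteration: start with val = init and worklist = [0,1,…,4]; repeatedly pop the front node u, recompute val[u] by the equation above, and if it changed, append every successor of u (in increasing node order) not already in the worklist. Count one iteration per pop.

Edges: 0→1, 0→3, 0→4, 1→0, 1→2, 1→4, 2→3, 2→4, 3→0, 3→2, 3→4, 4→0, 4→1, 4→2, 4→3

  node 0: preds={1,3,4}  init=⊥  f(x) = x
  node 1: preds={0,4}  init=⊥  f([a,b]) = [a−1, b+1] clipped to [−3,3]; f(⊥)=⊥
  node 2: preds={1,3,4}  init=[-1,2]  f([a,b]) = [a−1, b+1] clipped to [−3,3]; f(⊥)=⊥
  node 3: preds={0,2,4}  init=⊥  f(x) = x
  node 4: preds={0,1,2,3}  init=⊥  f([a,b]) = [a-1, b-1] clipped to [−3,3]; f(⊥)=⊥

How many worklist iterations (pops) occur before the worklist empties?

Iteration log — 15 steps:
  step 1. node 0  ⊔preds=⊥  new=⊥  stable
  step 2. node 1  ⊔preds=⊥  new=⊥  stable
  step 3. node 2  ⊔preds=⊥  new=[-1,2]  stable
  step 4. node 3  ⊔preds=[-1,2]  new=[-1,2]  old=⊥  +wl: 0,2
  step 5. node 4  ⊔preds=[-1,2]  new=[-2,1]  old=⊥  +wl: 1,3
  step 6. node 0  ⊔preds=[-2,2]  new=[-2,2]  old=⊥  +wl: 4
  step 7. node 2  ⊔preds=[-2,2]  new=[-3,3]  old=[-1,2]  +wl: 
  step 8. node 1  ⊔preds=[-2,2]  new=[-3,3]  old=⊥  +wl: 0,2
  step 9. node 3  ⊔preds=[-3,3]  new=[-3,3]  old=[-1,2]  +wl: 
  step 10. node 4  ⊔preds=[-3,3]  new=[-3,2]  old=[-2,1]  +wl: 1,3
  step 11. node 0  ⊔preds=[-3,3]  new=[-3,3]  old=[-2,2]  +wl: 4
  step 12. node 2  ⊔preds=[-3,3]  new=[-3,3]  stable
  step 13. node 1  ⊔preds=[-3,3]  new=[-3,3]  stable
  step 14. node 3  ⊔preds=[-3,3]  new=[-3,3]  stable
  step 15. node 4  ⊔preds=[-3,3]  new=[-3,2]  stable

Least fixpoint reached:
  node 0: [-3,3]
  node 1: [-3,3]
  node 2: [-3,3]
  node 3: [-3,3]
  node 4: [-3,2]

15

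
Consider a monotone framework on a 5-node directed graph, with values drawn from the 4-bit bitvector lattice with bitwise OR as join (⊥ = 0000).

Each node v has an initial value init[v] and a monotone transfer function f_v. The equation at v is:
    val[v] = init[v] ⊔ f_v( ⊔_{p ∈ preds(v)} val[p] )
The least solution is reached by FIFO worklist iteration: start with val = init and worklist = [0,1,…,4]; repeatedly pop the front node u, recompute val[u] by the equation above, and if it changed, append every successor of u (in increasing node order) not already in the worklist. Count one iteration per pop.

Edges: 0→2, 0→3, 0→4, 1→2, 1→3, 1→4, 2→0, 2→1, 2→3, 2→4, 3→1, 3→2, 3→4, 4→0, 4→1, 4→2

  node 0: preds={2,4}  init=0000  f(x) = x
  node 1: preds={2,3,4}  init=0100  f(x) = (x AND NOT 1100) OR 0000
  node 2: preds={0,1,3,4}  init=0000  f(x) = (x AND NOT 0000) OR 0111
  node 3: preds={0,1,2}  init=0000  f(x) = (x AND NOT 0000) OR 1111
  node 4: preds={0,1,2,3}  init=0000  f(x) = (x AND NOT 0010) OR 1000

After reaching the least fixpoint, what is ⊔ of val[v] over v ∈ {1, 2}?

1111

Trace (12 dequeues):
  [1] u=0 | in 0000 | out 0000 | ==
  [2] u=1 | in 0000 | out 0100 | ==
  [3] u=2 | in 0100 | out 0111 | prev 0000 | push {0,1}
  [4] u=3 | in 0111 | out 1111 | prev 0000 | push {2}
  [5] u=4 | in 1111 | out 1101 | prev 0000 | push {}
  [6] u=0 | in 1111 | out 1111 | prev 0000 | push {3,4}
  [7] u=1 | in 1111 | out 0111 | prev 0100 | push {}
  [8] u=2 | in 1111 | out 1111 | prev 0111 | push {0,1}
  [9] u=3 | in 1111 | out 1111 | ==
  [10] u=4 | in 1111 | out 1101 | ==
  [11] u=0 | in 1111 | out 1111 | ==
  [12] u=1 | in 1111 | out 0111 | ==

Converged values:
  [0] 1111
  [1] 0111
  [2] 1111
  [3] 1111
  [4] 1101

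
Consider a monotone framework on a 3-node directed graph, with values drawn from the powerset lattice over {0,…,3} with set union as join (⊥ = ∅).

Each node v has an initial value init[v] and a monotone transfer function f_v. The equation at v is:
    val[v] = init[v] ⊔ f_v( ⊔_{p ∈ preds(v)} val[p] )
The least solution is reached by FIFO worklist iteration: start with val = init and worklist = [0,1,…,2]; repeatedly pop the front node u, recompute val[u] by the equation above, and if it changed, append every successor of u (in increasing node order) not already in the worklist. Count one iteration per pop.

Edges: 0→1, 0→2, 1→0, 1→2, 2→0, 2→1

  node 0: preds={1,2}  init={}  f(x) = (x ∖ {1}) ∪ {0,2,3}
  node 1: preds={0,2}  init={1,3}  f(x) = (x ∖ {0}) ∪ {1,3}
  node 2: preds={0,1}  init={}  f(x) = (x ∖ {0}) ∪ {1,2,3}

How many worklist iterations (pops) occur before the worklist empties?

Worklist (5 pops):
  #1 pop 0: in={1,3} → {0,2,3} (was {}); enqueue []
  #2 pop 1: in={0,2,3} → {1,2,3} (was {1,3}); enqueue [0]
  #3 pop 2: in={0,1,2,3} → {1,2,3} (was {}); enqueue [1]
  #4 pop 0: in={1,2,3} → {0,2,3} (no change)
  #5 pop 1: in={0,1,2,3} → {1,2,3} (no change)

Fixpoint:
  val[0] = {0,2,3}
  val[1] = {1,2,3}
  val[2] = {1,2,3}

5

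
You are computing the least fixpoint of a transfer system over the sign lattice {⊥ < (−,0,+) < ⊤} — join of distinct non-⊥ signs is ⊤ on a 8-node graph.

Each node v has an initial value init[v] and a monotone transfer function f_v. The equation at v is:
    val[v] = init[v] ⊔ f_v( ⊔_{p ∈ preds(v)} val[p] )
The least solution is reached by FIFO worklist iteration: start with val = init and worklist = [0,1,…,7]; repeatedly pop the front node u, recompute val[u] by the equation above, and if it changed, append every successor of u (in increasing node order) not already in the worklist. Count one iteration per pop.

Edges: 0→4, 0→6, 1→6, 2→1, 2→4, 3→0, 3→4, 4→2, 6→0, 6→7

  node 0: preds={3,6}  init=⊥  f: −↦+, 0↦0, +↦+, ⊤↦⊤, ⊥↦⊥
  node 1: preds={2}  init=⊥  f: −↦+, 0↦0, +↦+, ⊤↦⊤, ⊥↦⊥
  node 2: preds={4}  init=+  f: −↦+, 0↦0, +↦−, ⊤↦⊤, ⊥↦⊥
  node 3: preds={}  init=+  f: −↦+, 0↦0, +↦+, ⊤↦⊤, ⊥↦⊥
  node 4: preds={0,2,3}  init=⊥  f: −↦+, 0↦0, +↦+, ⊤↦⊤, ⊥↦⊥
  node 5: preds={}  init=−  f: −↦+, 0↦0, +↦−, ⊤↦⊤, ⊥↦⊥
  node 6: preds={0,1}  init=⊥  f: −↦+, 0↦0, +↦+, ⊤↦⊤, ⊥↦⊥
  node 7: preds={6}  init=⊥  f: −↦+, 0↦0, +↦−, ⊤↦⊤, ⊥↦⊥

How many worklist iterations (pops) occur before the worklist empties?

18

Iteration log — 18 steps:
  step 1. node 0  ⊔preds=+  new=+  old=⊥  +wl: 
  step 2. node 1  ⊔preds=+  new=+  old=⊥  +wl: 
  step 3. node 2  ⊔preds=⊥  new=+  stable
  step 4. node 3  ⊔preds=⊥  new=+  stable
  step 5. node 4  ⊔preds=+  new=+  old=⊥  +wl: 2
  step 6. node 5  ⊔preds=⊥  new=−  stable
  step 7. node 6  ⊔preds=+  new=+  old=⊥  +wl: 0
  step 8. node 7  ⊔preds=+  new=−  old=⊥  +wl: 
  step 9. node 2  ⊔preds=+  new=⊤  old=+  +wl: 1,4
  step 10. node 0  ⊔preds=+  new=+  stable
  step 11. node 1  ⊔preds=⊤  new=⊤  old=+  +wl: 6
  step 12. node 4  ⊔preds=⊤  new=⊤  old=+  +wl: 2
  step 13. node 6  ⊔preds=⊤  new=⊤  old=+  +wl: 0,7
  step 14. node 2  ⊔preds=⊤  new=⊤  stable
  step 15. node 0  ⊔preds=⊤  new=⊤  old=+  +wl: 4,6
  step 16. node 7  ⊔preds=⊤  new=⊤  old=−  +wl: 
  step 17. node 4  ⊔preds=⊤  new=⊤  stable
  step 18. node 6  ⊔preds=⊤  new=⊤  stable

Least fixpoint reached:
  node 0: ⊤
  node 1: ⊤
  node 2: ⊤
  node 3: +
  node 4: ⊤
  node 5: −
  node 6: ⊤
  node 7: ⊤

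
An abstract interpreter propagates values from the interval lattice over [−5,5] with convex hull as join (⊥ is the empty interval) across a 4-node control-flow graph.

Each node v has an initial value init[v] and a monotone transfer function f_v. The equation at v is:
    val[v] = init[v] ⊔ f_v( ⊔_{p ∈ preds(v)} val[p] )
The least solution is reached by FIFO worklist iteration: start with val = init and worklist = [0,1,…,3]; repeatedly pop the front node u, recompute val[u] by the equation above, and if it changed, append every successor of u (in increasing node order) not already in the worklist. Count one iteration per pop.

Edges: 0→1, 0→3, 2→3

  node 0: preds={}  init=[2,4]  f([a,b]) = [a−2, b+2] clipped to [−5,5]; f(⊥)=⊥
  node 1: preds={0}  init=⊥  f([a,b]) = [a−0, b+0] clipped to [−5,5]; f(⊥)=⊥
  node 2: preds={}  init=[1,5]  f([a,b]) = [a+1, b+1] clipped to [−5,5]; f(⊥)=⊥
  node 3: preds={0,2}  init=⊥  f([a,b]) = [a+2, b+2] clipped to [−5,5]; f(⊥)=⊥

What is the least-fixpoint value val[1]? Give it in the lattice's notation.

Trace (4 dequeues):
  [1] u=0 | in ⊥ | out [2,4] | ==
  [2] u=1 | in [2,4] | out [2,4] | prev ⊥ | push {}
  [3] u=2 | in ⊥ | out [1,5] | ==
  [4] u=3 | in [1,5] | out [3,5] | prev ⊥ | push {}

Converged values:
  [0] [2,4]
  [1] [2,4]
  [2] [1,5]
  [3] [3,5]

[2,4]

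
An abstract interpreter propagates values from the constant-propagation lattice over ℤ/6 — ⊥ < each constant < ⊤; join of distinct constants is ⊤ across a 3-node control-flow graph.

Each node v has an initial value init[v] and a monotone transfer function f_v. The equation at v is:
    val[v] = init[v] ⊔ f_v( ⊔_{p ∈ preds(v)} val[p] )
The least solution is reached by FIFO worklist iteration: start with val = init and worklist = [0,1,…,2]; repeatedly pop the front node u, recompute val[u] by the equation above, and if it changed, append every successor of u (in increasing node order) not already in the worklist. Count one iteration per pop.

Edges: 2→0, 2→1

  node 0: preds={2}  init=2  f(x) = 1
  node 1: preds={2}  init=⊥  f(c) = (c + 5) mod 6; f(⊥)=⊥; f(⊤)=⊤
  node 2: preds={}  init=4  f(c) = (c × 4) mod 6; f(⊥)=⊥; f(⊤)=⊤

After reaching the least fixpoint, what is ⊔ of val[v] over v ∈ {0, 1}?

Trace (3 dequeues):
  [1] u=0 | in 4 | out ⊤ | prev 2 | push {}
  [2] u=1 | in 4 | out 3 | prev ⊥ | push {}
  [3] u=2 | in ⊥ | out 4 | ==

Converged values:
  [0] ⊤
  [1] 3
  [2] 4

⊤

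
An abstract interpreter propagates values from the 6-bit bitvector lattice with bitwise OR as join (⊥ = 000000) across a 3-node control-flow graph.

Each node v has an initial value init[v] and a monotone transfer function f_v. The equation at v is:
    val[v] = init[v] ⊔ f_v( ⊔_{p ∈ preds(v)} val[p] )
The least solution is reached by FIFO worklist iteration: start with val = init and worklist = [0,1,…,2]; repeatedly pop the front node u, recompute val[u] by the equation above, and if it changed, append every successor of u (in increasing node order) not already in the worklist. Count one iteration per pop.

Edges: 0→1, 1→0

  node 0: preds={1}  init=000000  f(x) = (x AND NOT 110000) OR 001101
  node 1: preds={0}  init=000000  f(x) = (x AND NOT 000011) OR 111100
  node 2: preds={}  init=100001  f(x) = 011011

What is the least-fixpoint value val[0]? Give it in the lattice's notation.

Iteration log — 4 steps:
  step 1. node 0  ⊔preds=000000  new=001101  old=000000  +wl: 
  step 2. node 1  ⊔preds=001101  new=111100  old=000000  +wl: 0
  step 3. node 2  ⊔preds=000000  new=111011  old=100001  +wl: 
  step 4. node 0  ⊔preds=111100  new=001101  stable

Least fixpoint reached:
  node 0: 001101
  node 1: 111100
  node 2: 111011

001101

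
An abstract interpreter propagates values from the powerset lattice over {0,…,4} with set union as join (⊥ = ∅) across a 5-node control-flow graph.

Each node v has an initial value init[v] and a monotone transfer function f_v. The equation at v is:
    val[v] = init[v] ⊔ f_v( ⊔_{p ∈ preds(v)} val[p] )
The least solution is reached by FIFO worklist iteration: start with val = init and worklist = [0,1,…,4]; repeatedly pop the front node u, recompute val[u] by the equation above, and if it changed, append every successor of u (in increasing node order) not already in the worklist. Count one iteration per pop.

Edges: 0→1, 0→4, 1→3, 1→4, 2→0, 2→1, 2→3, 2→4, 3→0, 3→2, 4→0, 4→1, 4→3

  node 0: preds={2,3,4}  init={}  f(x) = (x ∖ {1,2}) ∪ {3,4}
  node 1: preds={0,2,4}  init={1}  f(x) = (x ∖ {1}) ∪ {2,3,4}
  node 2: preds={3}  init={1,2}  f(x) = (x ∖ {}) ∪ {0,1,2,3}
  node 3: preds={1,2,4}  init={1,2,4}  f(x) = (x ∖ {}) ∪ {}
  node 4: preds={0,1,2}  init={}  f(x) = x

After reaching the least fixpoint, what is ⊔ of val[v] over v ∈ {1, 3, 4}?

Trace (10 dequeues):
  [1] u=0 | in {1,2,4} | out {3,4} | prev {} | push {}
  [2] u=1 | in {1,2,3,4} | out {1,2,3,4} | prev {1} | push {}
  [3] u=2 | in {1,2,4} | out {0,1,2,3,4} | prev {1,2} | push {0,1}
  [4] u=3 | in {0,1,2,3,4} | out {0,1,2,3,4} | prev {1,2,4} | push {2}
  [5] u=4 | in {0,1,2,3,4} | out {0,1,2,3,4} | prev {} | push {3}
  [6] u=0 | in {0,1,2,3,4} | out {0,3,4} | prev {3,4} | push {4}
  [7] u=1 | in {0,1,2,3,4} | out {0,1,2,3,4} | prev {1,2,3,4} | push {}
  [8] u=2 | in {0,1,2,3,4} | out {0,1,2,3,4} | ==
  [9] u=3 | in {0,1,2,3,4} | out {0,1,2,3,4} | ==
  [10] u=4 | in {0,1,2,3,4} | out {0,1,2,3,4} | ==

Converged values:
  [0] {0,3,4}
  [1] {0,1,2,3,4}
  [2] {0,1,2,3,4}
  [3] {0,1,2,3,4}
  [4] {0,1,2,3,4}

{0,1,2,3,4}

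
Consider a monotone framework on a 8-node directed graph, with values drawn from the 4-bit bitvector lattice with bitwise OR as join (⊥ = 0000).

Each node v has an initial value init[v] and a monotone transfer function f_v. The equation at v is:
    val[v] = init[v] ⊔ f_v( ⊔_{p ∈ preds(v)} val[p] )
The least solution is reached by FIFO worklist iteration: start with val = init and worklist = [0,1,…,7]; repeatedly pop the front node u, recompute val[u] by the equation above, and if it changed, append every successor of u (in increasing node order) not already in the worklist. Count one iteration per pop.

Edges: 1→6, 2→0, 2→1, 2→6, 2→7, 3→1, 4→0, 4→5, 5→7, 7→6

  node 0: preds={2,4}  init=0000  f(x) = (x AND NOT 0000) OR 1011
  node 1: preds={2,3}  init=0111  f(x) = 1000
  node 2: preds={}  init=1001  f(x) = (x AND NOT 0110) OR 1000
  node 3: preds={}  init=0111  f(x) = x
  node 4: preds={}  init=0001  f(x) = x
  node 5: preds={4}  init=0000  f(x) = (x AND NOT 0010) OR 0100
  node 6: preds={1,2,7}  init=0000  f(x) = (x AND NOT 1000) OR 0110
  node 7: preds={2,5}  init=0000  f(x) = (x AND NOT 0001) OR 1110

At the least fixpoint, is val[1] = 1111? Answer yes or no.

yes

Iteration log — 9 steps:
  step 1. node 0  ⊔preds=1001  new=1011  old=0000  +wl: 
  step 2. node 1  ⊔preds=1111  new=1111  old=0111  +wl: 
  step 3. node 2  ⊔preds=0000  new=1001  stable
  step 4. node 3  ⊔preds=0000  new=0111  stable
  step 5. node 4  ⊔preds=0000  new=0001  stable
  step 6. node 5  ⊔preds=0001  new=0101  old=0000  +wl: 
  step 7. node 6  ⊔preds=1111  new=0111  old=0000  +wl: 
  step 8. node 7  ⊔preds=1101  new=1110  old=0000  +wl: 6
  step 9. node 6  ⊔preds=1111  new=0111  stable

Least fixpoint reached:
  node 0: 1011
  node 1: 1111
  node 2: 1001
  node 3: 0111
  node 4: 0001
  node 5: 0101
  node 6: 0111
  node 7: 1110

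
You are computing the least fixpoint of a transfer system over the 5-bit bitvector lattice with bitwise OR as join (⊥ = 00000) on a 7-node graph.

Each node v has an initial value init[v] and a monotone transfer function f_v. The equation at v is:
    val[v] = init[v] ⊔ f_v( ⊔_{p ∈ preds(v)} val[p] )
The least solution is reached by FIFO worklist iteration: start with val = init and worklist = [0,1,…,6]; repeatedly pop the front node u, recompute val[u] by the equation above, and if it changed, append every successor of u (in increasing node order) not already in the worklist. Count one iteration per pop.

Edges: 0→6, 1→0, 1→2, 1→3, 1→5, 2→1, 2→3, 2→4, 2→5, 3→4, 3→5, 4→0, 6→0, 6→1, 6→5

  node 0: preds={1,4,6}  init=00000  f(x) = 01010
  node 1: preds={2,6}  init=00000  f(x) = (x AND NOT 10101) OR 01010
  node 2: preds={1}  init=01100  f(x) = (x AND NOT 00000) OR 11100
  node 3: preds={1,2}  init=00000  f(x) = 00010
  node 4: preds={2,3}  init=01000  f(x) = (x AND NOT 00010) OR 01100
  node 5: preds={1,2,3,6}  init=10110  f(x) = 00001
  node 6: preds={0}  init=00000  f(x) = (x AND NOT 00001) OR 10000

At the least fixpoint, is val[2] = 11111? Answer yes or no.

Iteration log — 10 steps:
  step 1. node 0  ⊔preds=01000  new=01010  old=00000  +wl: 
  step 2. node 1  ⊔preds=01100  new=01010  old=00000  +wl: 0
  step 3. node 2  ⊔preds=01010  new=11110  old=01100  +wl: 1
  step 4. node 3  ⊔preds=11110  new=00010  old=00000  +wl: 
  step 5. node 4  ⊔preds=11110  new=11100  old=01000  +wl: 
  step 6. node 5  ⊔preds=11110  new=10111  old=10110  +wl: 
  step 7. node 6  ⊔preds=01010  new=11010  old=00000  +wl: 5
  step 8. node 0  ⊔preds=11110  new=01010  stable
  step 9. node 1  ⊔preds=11110  new=01010  stable
  step 10. node 5  ⊔preds=11110  new=10111  stable

Least fixpoint reached:
  node 0: 01010
  node 1: 01010
  node 2: 11110
  node 3: 00010
  node 4: 11100
  node 5: 10111
  node 6: 11010

no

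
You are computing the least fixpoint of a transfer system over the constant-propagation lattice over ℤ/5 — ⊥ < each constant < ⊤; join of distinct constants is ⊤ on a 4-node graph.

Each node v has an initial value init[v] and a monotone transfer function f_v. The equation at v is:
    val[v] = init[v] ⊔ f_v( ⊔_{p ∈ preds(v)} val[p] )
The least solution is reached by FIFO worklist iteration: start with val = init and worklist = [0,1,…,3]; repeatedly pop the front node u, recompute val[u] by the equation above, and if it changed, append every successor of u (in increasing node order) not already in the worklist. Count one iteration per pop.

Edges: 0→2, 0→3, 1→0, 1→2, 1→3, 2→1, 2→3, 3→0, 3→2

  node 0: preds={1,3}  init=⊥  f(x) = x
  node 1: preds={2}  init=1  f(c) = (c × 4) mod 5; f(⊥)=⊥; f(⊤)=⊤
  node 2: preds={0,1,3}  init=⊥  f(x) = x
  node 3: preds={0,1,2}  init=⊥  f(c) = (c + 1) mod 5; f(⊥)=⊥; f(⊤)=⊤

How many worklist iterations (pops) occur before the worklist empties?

Trace (11 dequeues):
  [1] u=0 | in 1 | out 1 | prev ⊥ | push {}
  [2] u=1 | in ⊥ | out 1 | ==
  [3] u=2 | in 1 | out 1 | prev ⊥ | push {1}
  [4] u=3 | in 1 | out 2 | prev ⊥ | push {0,2}
  [5] u=1 | in 1 | out ⊤ | prev 1 | push {3}
  [6] u=0 | in ⊤ | out ⊤ | prev 1 | push {}
  [7] u=2 | in ⊤ | out ⊤ | prev 1 | push {1}
  [8] u=3 | in ⊤ | out ⊤ | prev 2 | push {0,2}
  [9] u=1 | in ⊤ | out ⊤ | ==
  [10] u=0 | in ⊤ | out ⊤ | ==
  [11] u=2 | in ⊤ | out ⊤ | ==

Converged values:
  [0] ⊤
  [1] ⊤
  [2] ⊤
  [3] ⊤

11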